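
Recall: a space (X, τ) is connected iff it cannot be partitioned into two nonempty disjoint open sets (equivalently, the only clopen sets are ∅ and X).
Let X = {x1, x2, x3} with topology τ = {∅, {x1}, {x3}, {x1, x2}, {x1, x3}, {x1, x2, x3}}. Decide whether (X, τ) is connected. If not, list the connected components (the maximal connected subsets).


(X, τ) is disconnected; components = [{x3}, {x1, x2}].

Find clopen sets (U ∈ τ with X ∖ U ∈ τ):
  U = ∅, X ∖ U = {x1, x2, x3} — both open, so U is clopen.
  U = {x3}, X ∖ U = {x1, x2} — both open, so U is clopen.
  U = {x1, x2}, X ∖ U = {x3} — both open, so U is clopen.
  U = {x1, x2, x3}, X ∖ U = ∅ — both open, so U is clopen.
Nontrivial clopen(s) exist: e.g. {x1, x2}. So (X, τ) is disconnected.
Compute connected components by grouping points that agree on all clopens:
  component: {x3}
  component: {x1, x2}


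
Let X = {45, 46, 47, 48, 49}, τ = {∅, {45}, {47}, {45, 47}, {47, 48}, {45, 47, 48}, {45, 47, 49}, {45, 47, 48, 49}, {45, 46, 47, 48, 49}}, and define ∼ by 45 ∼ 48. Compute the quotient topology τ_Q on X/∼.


X/∼ = {[45=48], [46], [47], [49]}; |τ_Q| = 5.

Equivalence classes: [45=48], [46], [47], [49].
Quotient map π: X → X/∼ sends 45 ↦ [45=48], 46 ↦ [46], 47 ↦ [47], 48 ↦ [45=48], 49 ↦ [49].
For each subset V ⊆ X/∼, compute π^{-1}(V) ⊆ X and check whether π^{-1}(V) ∈ τ. V is open in τ_Q iff π^{-1}(V) ∈ τ.
  V = {}: π^{-1}(V) = ∅ ∈ τ ✓.
  V = {[45=48]}: π^{-1}(V) = {45, 48} ∉ τ ✗.
  V = {[46]}: π^{-1}(V) = {46} ∉ τ ✗.
  V = {[45=48], [46]}: π^{-1}(V) = {45, 46, 48} ∉ τ ✗.
  V = {[47]}: π^{-1}(V) = {47} ∈ τ ✓.
  V = {[45=48], [47]}: π^{-1}(V) = {45, 47, 48} ∈ τ ✓.
  V = {[46], [47]}: π^{-1}(V) = {46, 47} ∉ τ ✗.
  V = {[45=48], [46], [47]}: π^{-1}(V) = {45, 46, 47, 48} ∉ τ ✗.
  V = {[49]}: π^{-1}(V) = {49} ∉ τ ✗.
  V = {[45=48], [49]}: π^{-1}(V) = {45, 48, 49} ∉ τ ✗.
  V = {[46], [49]}: π^{-1}(V) = {46, 49} ∉ τ ✗.
  V = {[45=48], [46], [49]}: π^{-1}(V) = {45, 46, 48, 49} ∉ τ ✗.
  V = {[47], [49]}: π^{-1}(V) = {47, 49} ∉ τ ✗.
  V = {[45=48], [47], [49]}: π^{-1}(V) = {45, 47, 48, 49} ∈ τ ✓.
  V = {[46], [47], [49]}: π^{-1}(V) = {46, 47, 49} ∉ τ ✗.
  V = {[45=48], [46], [47], [49]}: π^{-1}(V) = {45, 46, 47, 48, 49} ∈ τ ✓.
Open sets in the quotient: τ_Q = {{}, {[47]}, {[45=48], [47]}, {[45=48], [47], [49]}, {[45=48], [46], [47], [49]}} (5 elements).


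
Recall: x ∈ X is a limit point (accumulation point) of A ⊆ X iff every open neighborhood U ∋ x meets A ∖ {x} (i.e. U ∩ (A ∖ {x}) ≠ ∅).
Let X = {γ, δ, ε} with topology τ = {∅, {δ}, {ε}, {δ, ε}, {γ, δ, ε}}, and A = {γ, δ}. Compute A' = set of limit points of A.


A' = {γ}

For each x ∈ X, list the open sets U ∈ τ with x ∈ U, then check whether U ∩ (A ∖ {x}) ≠ ∅ for every such U.
  x = γ: opens ∋ x are {γ, δ, ε}; each meets A ∖ {γ}, so x IS a limit point.
  x = δ: open {δ} ∋ x has {δ} ∩ (A ∖ {δ}) = ∅, so x is NOT a limit point.
  x = ε: open {ε} ∋ x has {ε} ∩ (A ∖ {ε}) = ∅, so x is NOT a limit point.
Collecting: A' = {γ}.


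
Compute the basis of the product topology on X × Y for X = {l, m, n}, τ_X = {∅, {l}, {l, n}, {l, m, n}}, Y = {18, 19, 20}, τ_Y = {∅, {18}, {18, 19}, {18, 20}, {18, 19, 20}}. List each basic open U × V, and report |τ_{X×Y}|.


Basis B = {∅ × ∅, {l} × {18}, {l} × {18, 19}, {l} × {18, 20}, {l, n} × {18}, {l} × {18, 19, 20}, {l, m, n} × {18}, {l, n} × {18, 19}, {l, n} × {18, 20}, {l, n} × {18, 19, 20}, {l, m, n} × {18, 19}, {l, m, n} × {18, 20}, {l, m, n} × {18, 19, 20}}; |τ_{X×Y}| = 30.

Enumerate products U × V with U ∈ τ_X, V ∈ τ_Y (deduplicated):
  ∅ × ∅ = {} (∅)
  {l} × {18} = {(l,18)}
  {l} × {18, 19} = {(l,18), (l,19)}
  {l} × {18, 20} = {(l,18), (l,20)}
  {l, n} × {18} = {(l,18), (n,18)}
  {l} × {18, 19, 20} = {(l,18), (l,19), (l,20)}
  {l, m, n} × {18} = {(l,18), (m,18), (n,18)}
  {l, n} × {18, 19} = {(l,18), (l,19), (n,18), (n,19)}
  {l, n} × {18, 20} = {(l,18), (l,20), (n,18), (n,20)}
  {l, n} × {18, 19, 20} = {(l,18), (l,19), (l,20), (n,18), (n,19), (n,20)}
  {l, m, n} × {18, 19} = {(l,18), (l,19), (m,18), (m,19), (n,18), (n,19)}
  {l, m, n} × {18, 20} = {(l,18), (l,20), (m,18), (m,20), (n,18), (n,20)}
  {l, m, n} × {18, 19, 20} = {(l,18), (l,19), (l,20), (m,18), (m,19), (m,20), (n,18), (n,19), (n,20)}
These 13 distinct sets form the basis B.
Close under arbitrary unions to get τ_{X×Y}; counting gives |τ_{X×Y}| = 30.


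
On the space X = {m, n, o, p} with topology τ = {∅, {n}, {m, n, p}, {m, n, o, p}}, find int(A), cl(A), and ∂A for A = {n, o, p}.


int(A) = {n}, cl(A) = {m, n, o, p}, ∂A = {m, o, p}.

Closed sets in (X, τ) are complements of opens:
  closed(X, τ) = {∅, {o}, {m, o, p}, {m, n, o, p}}.
int(A) = ⋃ {U ∈ τ : U ⊆ A}. Opens contained in A: ∅, {n}.
Taking the union of these: int(A) = {n}.
cl(A) = ⋂ {C closed : A ⊆ C}. Closed sets containing A: {m, n, o, p}.
Intersecting these: cl(A) = {m, n, o, p}.
∂A = cl(A) ∖ int(A) = {m, n, o, p} ∖ {n} = {m, o, p}.


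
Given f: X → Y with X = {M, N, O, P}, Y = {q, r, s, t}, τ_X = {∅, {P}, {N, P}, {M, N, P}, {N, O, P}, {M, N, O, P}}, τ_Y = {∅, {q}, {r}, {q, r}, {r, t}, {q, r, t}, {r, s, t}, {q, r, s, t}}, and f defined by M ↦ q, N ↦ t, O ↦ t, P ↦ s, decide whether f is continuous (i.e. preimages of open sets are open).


f is NOT continuous.

Compute f^{-1}(U) for each U ∈ τ_Y:
  U = ∅: f^{-1}(U) = ∅ ∈ τ_X ✓.
  U = {q}: f^{-1}(U) = {M} ∉ τ_X ✗.
  U = {r}: f^{-1}(U) = ∅ ∈ τ_X ✓.
  U = {q, r}: f^{-1}(U) = {M} ∉ τ_X ✗.
  U = {r, t}: f^{-1}(U) = {N, O} ∉ τ_X ✗.
  U = {q, r, t}: f^{-1}(U) = {M, N, O} ∉ τ_X ✗.
  U = {r, s, t}: f^{-1}(U) = {N, O, P} ∈ τ_X ✓.
  U = {q, r, s, t}: f^{-1}(U) = {M, N, O, P} ∈ τ_X ✓.
Found U = {q} with f^{-1}(U) = {M} not in τ_X. Therefore f is NOT continuous.


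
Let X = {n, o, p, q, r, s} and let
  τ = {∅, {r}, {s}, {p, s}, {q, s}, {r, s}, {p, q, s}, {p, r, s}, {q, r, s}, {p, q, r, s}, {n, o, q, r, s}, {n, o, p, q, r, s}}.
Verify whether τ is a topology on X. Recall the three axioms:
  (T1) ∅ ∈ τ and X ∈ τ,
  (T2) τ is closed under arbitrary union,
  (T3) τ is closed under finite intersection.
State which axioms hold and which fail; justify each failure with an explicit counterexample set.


τ IS a topology on X.

Axiom (T1): ∅ ∈ τ? Yes; X ∈ τ? Yes.
Axiom (T2/T3): check pairwise unions and intersections of members of τ.
All pairwise intersections and unions checked — each lies in τ. Therefore τ satisfies (T1), (T2), (T3): it IS a topology on X.


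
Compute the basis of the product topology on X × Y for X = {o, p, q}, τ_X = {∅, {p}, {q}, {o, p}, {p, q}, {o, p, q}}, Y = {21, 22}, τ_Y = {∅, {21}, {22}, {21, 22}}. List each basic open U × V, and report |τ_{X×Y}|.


Basis B = {∅ × ∅, {p} × {21}, {p} × {22}, {q} × {21}, {q} × {22}, {o, p} × {21}, {o, p} × {22}, {p} × {21, 22}, {p, q} × {21}, {p, q} × {22}, {q} × {21, 22}, {o, p, q} × {21}, {o, p, q} × {22}, {o, p} × {21, 22}, {p, q} × {21, 22}, {o, p, q} × {21, 22}}; |τ_{X×Y}| = 36.

Enumerate products U × V with U ∈ τ_X, V ∈ τ_Y (deduplicated):
  ∅ × ∅ = {} (∅)
  {p} × {21} = {(p,21)}
  {p} × {22} = {(p,22)}
  {q} × {21} = {(q,21)}
  {q} × {22} = {(q,22)}
  {o, p} × {21} = {(o,21), (p,21)}
  {o, p} × {22} = {(o,22), (p,22)}
  {p} × {21, 22} = {(p,21), (p,22)}
  {p, q} × {21} = {(p,21), (q,21)}
  {p, q} × {22} = {(p,22), (q,22)}
  {q} × {21, 22} = {(q,21), (q,22)}
  {o, p, q} × {21} = {(o,21), (p,21), (q,21)}
  {o, p, q} × {22} = {(o,22), (p,22), (q,22)}
  {o, p} × {21, 22} = {(o,21), (o,22), (p,21), (p,22)}
  {p, q} × {21, 22} = {(p,21), (p,22), (q,21), (q,22)}
  {o, p, q} × {21, 22} = {(o,21), (o,22), (p,21), (p,22), (q,21), (q,22)}
These 16 distinct sets form the basis B.
Close under arbitrary unions to get τ_{X×Y}; counting gives |τ_{X×Y}| = 36.


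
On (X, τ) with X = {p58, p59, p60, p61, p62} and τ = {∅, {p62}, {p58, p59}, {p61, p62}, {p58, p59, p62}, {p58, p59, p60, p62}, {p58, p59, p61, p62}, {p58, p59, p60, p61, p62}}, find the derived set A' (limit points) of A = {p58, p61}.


A' = {p59, p60}

For each x ∈ X, list the open sets U ∈ τ with x ∈ U, then check whether U ∩ (A ∖ {x}) ≠ ∅ for every such U.
  x = p58: open {p58, p59} ∋ x has {p58, p59} ∩ (A ∖ {p58}) = ∅, so x is NOT a limit point.
  x = p59: opens ∋ x are {p58, p59}, {p58, p59, p62}, {p58, p59, p60, p62}, {p58, p59, p61, p62}, {p58, p59, p60, p61, p62}; each meets A ∖ {p59}, so x IS a limit point.
  x = p60: opens ∋ x are {p58, p59, p60, p62}, {p58, p59, p60, p61, p62}; each meets A ∖ {p60}, so x IS a limit point.
  x = p61: open {p61, p62} ∋ x has {p61, p62} ∩ (A ∖ {p61}) = ∅, so x is NOT a limit point.
  x = p62: open {p62} ∋ x has {p62} ∩ (A ∖ {p62}) = ∅, so x is NOT a limit point.
Collecting: A' = {p59, p60}.


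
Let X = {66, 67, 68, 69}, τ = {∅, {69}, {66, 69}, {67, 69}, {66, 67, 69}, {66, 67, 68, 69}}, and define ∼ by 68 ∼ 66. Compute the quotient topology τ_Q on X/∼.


X/∼ = {[66=68], [67], [69]}; |τ_Q| = 4.

Equivalence classes: [66=68], [67], [69].
Quotient map π: X → X/∼ sends 66 ↦ [66=68], 67 ↦ [67], 68 ↦ [66=68], 69 ↦ [69].
For each subset V ⊆ X/∼, compute π^{-1}(V) ⊆ X and check whether π^{-1}(V) ∈ τ. V is open in τ_Q iff π^{-1}(V) ∈ τ.
  V = {}: π^{-1}(V) = ∅ ∈ τ ✓.
  V = {[66=68]}: π^{-1}(V) = {66, 68} ∉ τ ✗.
  V = {[67]}: π^{-1}(V) = {67} ∉ τ ✗.
  V = {[66=68], [67]}: π^{-1}(V) = {66, 67, 68} ∉ τ ✗.
  V = {[69]}: π^{-1}(V) = {69} ∈ τ ✓.
  V = {[66=68], [69]}: π^{-1}(V) = {66, 68, 69} ∉ τ ✗.
  V = {[67], [69]}: π^{-1}(V) = {67, 69} ∈ τ ✓.
  V = {[66=68], [67], [69]}: π^{-1}(V) = {66, 67, 68, 69} ∈ τ ✓.
Open sets in the quotient: τ_Q = {{}, {[69]}, {[67], [69]}, {[66=68], [67], [69]}} (4 elements).


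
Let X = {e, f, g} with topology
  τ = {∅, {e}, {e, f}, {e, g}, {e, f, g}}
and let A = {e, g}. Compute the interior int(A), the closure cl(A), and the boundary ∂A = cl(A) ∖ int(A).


int(A) = {e, g}, cl(A) = {e, f, g}, ∂A = {f}.

Closed sets in (X, τ) are complements of opens:
  closed(X, τ) = {∅, {f}, {g}, {f, g}, {e, f, g}}.
int(A) = ⋃ {U ∈ τ : U ⊆ A}. Opens contained in A: ∅, {e}, {e, g}.
Taking the union of these: int(A) = {e, g}.
cl(A) = ⋂ {C closed : A ⊆ C}. Closed sets containing A: {e, f, g}.
Intersecting these: cl(A) = {e, f, g}.
∂A = cl(A) ∖ int(A) = {e, f, g} ∖ {e, g} = {f}.


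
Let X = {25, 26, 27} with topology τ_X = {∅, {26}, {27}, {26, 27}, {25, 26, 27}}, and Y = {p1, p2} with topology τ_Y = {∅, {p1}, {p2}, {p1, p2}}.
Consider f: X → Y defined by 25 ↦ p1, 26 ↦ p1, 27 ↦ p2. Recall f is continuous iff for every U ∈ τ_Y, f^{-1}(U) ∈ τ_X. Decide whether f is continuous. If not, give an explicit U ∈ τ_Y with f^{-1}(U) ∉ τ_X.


f is NOT continuous.

Compute f^{-1}(U) for each U ∈ τ_Y:
  U = ∅: f^{-1}(U) = ∅ ∈ τ_X ✓.
  U = {p1}: f^{-1}(U) = {25, 26} ∉ τ_X ✗.
  U = {p2}: f^{-1}(U) = {27} ∈ τ_X ✓.
  U = {p1, p2}: f^{-1}(U) = {25, 26, 27} ∈ τ_X ✓.
Found U = {p1} with f^{-1}(U) = {25, 26} not in τ_X. Therefore f is NOT continuous.


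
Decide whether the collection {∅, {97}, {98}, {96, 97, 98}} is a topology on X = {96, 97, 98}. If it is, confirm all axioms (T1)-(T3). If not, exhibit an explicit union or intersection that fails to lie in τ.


τ is NOT a topology on X.

Axiom (T1): ∅ ∈ τ? Yes; X ∈ τ? Yes.
Axiom (T2/T3): check pairwise unions and intersections of members of τ.
Counterexample for (T2): {97} ∪ {98} = {97, 98} ∉ τ. Therefore τ is NOT a topology.


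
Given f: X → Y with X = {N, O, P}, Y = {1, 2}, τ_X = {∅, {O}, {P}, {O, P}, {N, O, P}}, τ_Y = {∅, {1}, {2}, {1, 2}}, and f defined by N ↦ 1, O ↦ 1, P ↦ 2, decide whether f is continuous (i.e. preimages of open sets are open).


f is NOT continuous.

Compute f^{-1}(U) for each U ∈ τ_Y:
  U = ∅: f^{-1}(U) = ∅ ∈ τ_X ✓.
  U = {1}: f^{-1}(U) = {N, O} ∉ τ_X ✗.
  U = {2}: f^{-1}(U) = {P} ∈ τ_X ✓.
  U = {1, 2}: f^{-1}(U) = {N, O, P} ∈ τ_X ✓.
Found U = {1} with f^{-1}(U) = {N, O} not in τ_X. Therefore f is NOT continuous.


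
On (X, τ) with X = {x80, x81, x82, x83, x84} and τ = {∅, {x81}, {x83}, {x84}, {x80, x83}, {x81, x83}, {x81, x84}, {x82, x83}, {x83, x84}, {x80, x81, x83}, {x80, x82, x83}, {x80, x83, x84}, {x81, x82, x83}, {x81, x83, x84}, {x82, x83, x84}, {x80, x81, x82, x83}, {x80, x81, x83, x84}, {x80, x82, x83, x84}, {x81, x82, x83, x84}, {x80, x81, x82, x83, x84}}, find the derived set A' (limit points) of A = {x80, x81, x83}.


A' = {x80, x82}

For each x ∈ X, list the open sets U ∈ τ with x ∈ U, then check whether U ∩ (A ∖ {x}) ≠ ∅ for every such U.
  x = x80: opens ∋ x are {x80, x83}, {x80, x81, x83}, {x80, x82, x83}, {x80, x83, x84}, {x80, x81, x82, x83}, {x80, x81, x83, x84}, {x80, x82, x83, x84}, {x80, x81, x82, x83, x84}; each meets A ∖ {x80}, so x IS a limit point.
  x = x81: open {x81} ∋ x has {x81} ∩ (A ∖ {x81}) = ∅, so x is NOT a limit point.
  x = x82: opens ∋ x are {x82, x83}, {x80, x82, x83}, {x81, x82, x83}, {x82, x83, x84}, {x80, x81, x82, x83}, {x80, x82, x83, x84}, {x81, x82, x83, x84}, {x80, x81, x82, x83, x84}; each meets A ∖ {x82}, so x IS a limit point.
  x = x83: open {x83} ∋ x has {x83} ∩ (A ∖ {x83}) = ∅, so x is NOT a limit point.
  x = x84: open {x84} ∋ x has {x84} ∩ (A ∖ {x84}) = ∅, so x is NOT a limit point.
Collecting: A' = {x80, x82}.


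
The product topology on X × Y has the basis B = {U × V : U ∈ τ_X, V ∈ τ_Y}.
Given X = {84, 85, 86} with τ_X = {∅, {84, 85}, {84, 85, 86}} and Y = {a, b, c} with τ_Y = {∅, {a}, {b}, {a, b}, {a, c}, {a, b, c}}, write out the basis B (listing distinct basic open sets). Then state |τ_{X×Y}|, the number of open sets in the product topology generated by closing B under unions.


Basis B = {∅ × ∅, {84, 85} × {a}, {84, 85} × {b}, {84, 85, 86} × {a}, {84, 85, 86} × {b}, {84, 85} × {a, b}, {84, 85} × {a, c}, {84, 85} × {a, b, c}, {84, 85, 86} × {a, b}, {84, 85, 86} × {a, c}, {84, 85, 86} × {a, b, c}}; |τ_{X×Y}| = 18.

Enumerate products U × V with U ∈ τ_X, V ∈ τ_Y (deduplicated):
  ∅ × ∅ = {} (∅)
  {84, 85} × {a} = {(84,a), (85,a)}
  {84, 85} × {b} = {(84,b), (85,b)}
  {84, 85, 86} × {a} = {(84,a), (85,a), (86,a)}
  {84, 85, 86} × {b} = {(84,b), (85,b), (86,b)}
  {84, 85} × {a, b} = {(84,a), (84,b), (85,a), (85,b)}
  {84, 85} × {a, c} = {(84,a), (84,c), (85,a), (85,c)}
  {84, 85} × {a, b, c} = {(84,a), (84,b), (84,c), (85,a), (85,b), (85,c)}
  {84, 85, 86} × {a, b} = {(84,a), (84,b), (85,a), (85,b), (86,a), (86,b)}
  {84, 85, 86} × {a, c} = {(84,a), (84,c), (85,a), (85,c), (86,a), (86,c)}
  {84, 85, 86} × {a, b, c} = {(84,a), (84,b), (84,c), (85,a), (85,b), (85,c), (86,a), (86,b), (86,c)}
These 11 distinct sets form the basis B.
Close under arbitrary unions to get τ_{X×Y}; counting gives |τ_{X×Y}| = 18.


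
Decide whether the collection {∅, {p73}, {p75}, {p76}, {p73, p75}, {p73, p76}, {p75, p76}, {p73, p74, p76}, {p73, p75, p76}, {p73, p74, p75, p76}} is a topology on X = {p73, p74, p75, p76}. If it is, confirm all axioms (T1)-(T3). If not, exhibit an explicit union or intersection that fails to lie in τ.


τ IS a topology on X.

Axiom (T1): ∅ ∈ τ? Yes; X ∈ τ? Yes.
Axiom (T2/T3): check pairwise unions and intersections of members of τ.
All pairwise intersections and unions checked — each lies in τ. Therefore τ satisfies (T1), (T2), (T3): it IS a topology on X.


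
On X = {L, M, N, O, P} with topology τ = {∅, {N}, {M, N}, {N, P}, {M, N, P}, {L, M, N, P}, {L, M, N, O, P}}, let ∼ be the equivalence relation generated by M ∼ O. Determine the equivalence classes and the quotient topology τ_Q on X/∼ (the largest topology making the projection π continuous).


X/∼ = {[L], [M=O], [N], [P]}; |τ_Q| = 4.

Equivalence classes: [L], [M=O], [N], [P].
Quotient map π: X → X/∼ sends L ↦ [L], M ↦ [M=O], N ↦ [N], O ↦ [M=O], P ↦ [P].
For each subset V ⊆ X/∼, compute π^{-1}(V) ⊆ X and check whether π^{-1}(V) ∈ τ. V is open in τ_Q iff π^{-1}(V) ∈ τ.
  V = {}: π^{-1}(V) = ∅ ∈ τ ✓.
  V = {[L]}: π^{-1}(V) = {L} ∉ τ ✗.
  V = {[M=O]}: π^{-1}(V) = {M, O} ∉ τ ✗.
  V = {[L], [M=O]}: π^{-1}(V) = {L, M, O} ∉ τ ✗.
  V = {[N]}: π^{-1}(V) = {N} ∈ τ ✓.
  V = {[L], [N]}: π^{-1}(V) = {L, N} ∉ τ ✗.
  V = {[M=O], [N]}: π^{-1}(V) = {M, N, O} ∉ τ ✗.
  V = {[L], [M=O], [N]}: π^{-1}(V) = {L, M, N, O} ∉ τ ✗.
  V = {[P]}: π^{-1}(V) = {P} ∉ τ ✗.
  V = {[L], [P]}: π^{-1}(V) = {L, P} ∉ τ ✗.
  V = {[M=O], [P]}: π^{-1}(V) = {M, O, P} ∉ τ ✗.
  V = {[L], [M=O], [P]}: π^{-1}(V) = {L, M, O, P} ∉ τ ✗.
  V = {[N], [P]}: π^{-1}(V) = {N, P} ∈ τ ✓.
  V = {[L], [N], [P]}: π^{-1}(V) = {L, N, P} ∉ τ ✗.
  V = {[M=O], [N], [P]}: π^{-1}(V) = {M, N, O, P} ∉ τ ✗.
  V = {[L], [M=O], [N], [P]}: π^{-1}(V) = {L, M, N, O, P} ∈ τ ✓.
Open sets in the quotient: τ_Q = {{}, {[N]}, {[N], [P]}, {[L], [M=O], [N], [P]}} (4 elements).


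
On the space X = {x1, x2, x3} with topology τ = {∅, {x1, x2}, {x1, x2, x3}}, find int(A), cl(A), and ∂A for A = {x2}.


int(A) = ∅, cl(A) = {x1, x2, x3}, ∂A = {x1, x2, x3}.

Closed sets in (X, τ) are complements of opens:
  closed(X, τ) = {∅, {x3}, {x1, x2, x3}}.
int(A) = ⋃ {U ∈ τ : U ⊆ A}. Opens contained in A: ∅.
Taking the union of these: int(A) = ∅.
cl(A) = ⋂ {C closed : A ⊆ C}. Closed sets containing A: {x1, x2, x3}.
Intersecting these: cl(A) = {x1, x2, x3}.
∂A = cl(A) ∖ int(A) = {x1, x2, x3} ∖ ∅ = {x1, x2, x3}.


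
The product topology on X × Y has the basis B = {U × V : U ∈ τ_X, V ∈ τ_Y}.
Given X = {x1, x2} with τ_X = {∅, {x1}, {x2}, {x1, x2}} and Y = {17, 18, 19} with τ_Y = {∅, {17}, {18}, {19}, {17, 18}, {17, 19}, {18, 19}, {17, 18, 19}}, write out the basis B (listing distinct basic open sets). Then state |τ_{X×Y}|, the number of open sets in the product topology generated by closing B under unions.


Basis B = {∅ × ∅, {x1} × {17}, {x1} × {18}, {x1} × {19}, {x2} × {17}, {x2} × {18}, {x2} × {19}, {x1} × {17, 18}, {x1} × {17, 19}, {x1, x2} × {17}, {x1} × {18, 19}, {x1, x2} × {18}, {x1, x2} × {19}, {x2} × {17, 18}, {x2} × {17, 19}, {x2} × {18, 19}, {x1} × {17, 18, 19}, {x2} × {17, 18, 19}, {x1, x2} × {17, 18}, {x1, x2} × {17, 19}, {x1, x2} × {18, 19}, {x1, x2} × {17, 18, 19}}; |τ_{X×Y}| = 64.

Enumerate products U × V with U ∈ τ_X, V ∈ τ_Y (deduplicated):
  ∅ × ∅ = {} (∅)
  {x1} × {17} = {(x1,17)}
  {x1} × {18} = {(x1,18)}
  {x1} × {19} = {(x1,19)}
  {x2} × {17} = {(x2,17)}
  {x2} × {18} = {(x2,18)}
  {x2} × {19} = {(x2,19)}
  {x1} × {17, 18} = {(x1,17), (x1,18)}
  {x1} × {17, 19} = {(x1,17), (x1,19)}
  {x1, x2} × {17} = {(x1,17), (x2,17)}
  {x1} × {18, 19} = {(x1,18), (x1,19)}
  {x1, x2} × {18} = {(x1,18), (x2,18)}
  {x1, x2} × {19} = {(x1,19), (x2,19)}
  {x2} × {17, 18} = {(x2,17), (x2,18)}
  {x2} × {17, 19} = {(x2,17), (x2,19)}
  {x2} × {18, 19} = {(x2,18), (x2,19)}
  {x1} × {17, 18, 19} = {(x1,17), (x1,18), (x1,19)}
  {x2} × {17, 18, 19} = {(x2,17), (x2,18), (x2,19)}
  {x1, x2} × {17, 18} = {(x1,17), (x1,18), (x2,17), (x2,18)}
  {x1, x2} × {17, 19} = {(x1,17), (x1,19), (x2,17), (x2,19)}
  {x1, x2} × {18, 19} = {(x1,18), (x1,19), (x2,18), (x2,19)}
  {x1, x2} × {17, 18, 19} = {(x1,17), (x1,18), (x1,19), (x2,17), (x2,18), (x2,19)}
These 22 distinct sets form the basis B.
Close under arbitrary unions to get τ_{X×Y}; counting gives |τ_{X×Y}| = 64.


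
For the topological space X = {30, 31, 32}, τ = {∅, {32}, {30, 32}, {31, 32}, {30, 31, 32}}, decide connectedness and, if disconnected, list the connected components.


(X, τ) is connected.

Find clopen sets (U ∈ τ with X ∖ U ∈ τ):
  U = ∅, X ∖ U = {30, 31, 32} — both open, so U is clopen.
  U = {30, 31, 32}, X ∖ U = ∅ — both open, so U is clopen.
Only trivial clopens (∅ and X) exist, so (X, τ) is connected.
Compute connected components by grouping points that agree on all clopens:
  component: {30, 31, 32}


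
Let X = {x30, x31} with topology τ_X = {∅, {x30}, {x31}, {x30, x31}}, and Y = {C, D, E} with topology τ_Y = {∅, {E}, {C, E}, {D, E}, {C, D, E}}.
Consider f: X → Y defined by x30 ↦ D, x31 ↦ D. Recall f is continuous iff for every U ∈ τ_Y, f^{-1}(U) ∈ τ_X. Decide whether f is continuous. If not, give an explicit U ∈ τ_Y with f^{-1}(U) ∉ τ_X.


f IS continuous.

Compute f^{-1}(U) for each U ∈ τ_Y:
  U = ∅: f^{-1}(U) = ∅ ∈ τ_X ✓.
  U = {E}: f^{-1}(U) = ∅ ∈ τ_X ✓.
  U = {C, E}: f^{-1}(U) = ∅ ∈ τ_X ✓.
  U = {D, E}: f^{-1}(U) = {x30, x31} ∈ τ_X ✓.
  U = {C, D, E}: f^{-1}(U) = {x30, x31} ∈ τ_X ✓.
Every preimage lies in τ_X, so f IS continuous.


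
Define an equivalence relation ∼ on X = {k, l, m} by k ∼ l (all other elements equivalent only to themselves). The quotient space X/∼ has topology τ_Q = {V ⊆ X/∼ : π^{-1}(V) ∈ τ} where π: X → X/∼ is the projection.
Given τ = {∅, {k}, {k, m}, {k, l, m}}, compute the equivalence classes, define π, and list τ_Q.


X/∼ = {[k=l], [m]}; |τ_Q| = 2.

Equivalence classes: [k=l], [m].
Quotient map π: X → X/∼ sends k ↦ [k=l], l ↦ [k=l], m ↦ [m].
For each subset V ⊆ X/∼, compute π^{-1}(V) ⊆ X and check whether π^{-1}(V) ∈ τ. V is open in τ_Q iff π^{-1}(V) ∈ τ.
  V = {}: π^{-1}(V) = ∅ ∈ τ ✓.
  V = {[k=l]}: π^{-1}(V) = {k, l} ∉ τ ✗.
  V = {[m]}: π^{-1}(V) = {m} ∉ τ ✗.
  V = {[k=l], [m]}: π^{-1}(V) = {k, l, m} ∈ τ ✓.
Open sets in the quotient: τ_Q = {{}, {[k=l], [m]}} (2 elements).


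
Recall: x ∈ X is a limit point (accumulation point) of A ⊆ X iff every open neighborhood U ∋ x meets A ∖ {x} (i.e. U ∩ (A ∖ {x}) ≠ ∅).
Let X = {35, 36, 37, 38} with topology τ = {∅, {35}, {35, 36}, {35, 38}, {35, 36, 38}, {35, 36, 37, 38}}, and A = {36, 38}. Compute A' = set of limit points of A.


A' = {37}

For each x ∈ X, list the open sets U ∈ τ with x ∈ U, then check whether U ∩ (A ∖ {x}) ≠ ∅ for every such U.
  x = 35: open {35} ∋ x has {35} ∩ (A ∖ {35}) = ∅, so x is NOT a limit point.
  x = 36: open {35, 36} ∋ x has {35, 36} ∩ (A ∖ {36}) = ∅, so x is NOT a limit point.
  x = 37: opens ∋ x are {35, 36, 37, 38}; each meets A ∖ {37}, so x IS a limit point.
  x = 38: open {35, 38} ∋ x has {35, 38} ∩ (A ∖ {38}) = ∅, so x is NOT a limit point.
Collecting: A' = {37}.


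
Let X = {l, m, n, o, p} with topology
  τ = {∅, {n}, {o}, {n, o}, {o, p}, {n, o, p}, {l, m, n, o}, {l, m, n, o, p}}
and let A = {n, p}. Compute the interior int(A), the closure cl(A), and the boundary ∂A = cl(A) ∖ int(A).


int(A) = {n}, cl(A) = {l, m, n, p}, ∂A = {l, m, p}.

Closed sets in (X, τ) are complements of opens:
  closed(X, τ) = {∅, {p}, {l, m}, {l, m, n}, {l, m, p}, {l, m, n, p}, {l, m, o, p}, {l, m, n, o, p}}.
int(A) = ⋃ {U ∈ τ : U ⊆ A}. Opens contained in A: ∅, {n}.
Taking the union of these: int(A) = {n}.
cl(A) = ⋂ {C closed : A ⊆ C}. Closed sets containing A: {l, m, n, p}, {l, m, n, o, p}.
Intersecting these: cl(A) = {l, m, n, p}.
∂A = cl(A) ∖ int(A) = {l, m, n, p} ∖ {n} = {l, m, p}.


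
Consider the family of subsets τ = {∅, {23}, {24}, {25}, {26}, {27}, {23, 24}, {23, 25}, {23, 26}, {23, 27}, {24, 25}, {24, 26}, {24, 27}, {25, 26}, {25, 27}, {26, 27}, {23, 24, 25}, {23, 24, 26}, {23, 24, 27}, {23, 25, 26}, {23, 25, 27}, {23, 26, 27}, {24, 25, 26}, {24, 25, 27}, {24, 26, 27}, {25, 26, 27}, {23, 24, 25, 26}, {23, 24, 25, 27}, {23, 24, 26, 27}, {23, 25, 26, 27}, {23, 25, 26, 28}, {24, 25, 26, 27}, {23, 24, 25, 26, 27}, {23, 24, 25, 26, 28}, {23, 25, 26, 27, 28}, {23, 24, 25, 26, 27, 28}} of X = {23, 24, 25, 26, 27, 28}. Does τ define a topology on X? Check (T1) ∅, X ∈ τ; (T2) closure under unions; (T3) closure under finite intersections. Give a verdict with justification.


τ IS a topology on X.

Axiom (T1): ∅ ∈ τ? Yes; X ∈ τ? Yes.
Axiom (T2/T3): check pairwise unions and intersections of members of τ.
All pairwise intersections and unions checked — each lies in τ. Therefore τ satisfies (T1), (T2), (T3): it IS a topology on X.


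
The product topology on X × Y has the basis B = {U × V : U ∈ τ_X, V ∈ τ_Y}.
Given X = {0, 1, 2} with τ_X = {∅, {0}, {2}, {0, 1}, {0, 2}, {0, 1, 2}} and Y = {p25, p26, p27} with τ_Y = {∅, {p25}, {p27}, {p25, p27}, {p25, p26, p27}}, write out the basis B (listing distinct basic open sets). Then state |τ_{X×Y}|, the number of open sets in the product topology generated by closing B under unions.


Basis B = {∅ × ∅, {0} × {p25}, {0} × {p27}, {2} × {p25}, {2} × {p27}, {0} × {p25, p27}, {0, 1} × {p25}, {0, 2} × {p25}, {0, 1} × {p27}, {0, 2} × {p27}, {2} × {p25, p27}, {0} × {p25, p26, p27}, {0, 1, 2} × {p25}, {0, 1, 2} × {p27}, {2} × {p25, p26, p27}, {0, 1} × {p25, p27}, {0, 2} × {p25, p27}, {0, 1} × {p25, p26, p27}, {0, 2} × {p25, p26, p27}, {0, 1, 2} × {p25, p27}, {0, 1, 2} × {p25, p26, p27}}; |τ_{X×Y}| = 70.

Enumerate products U × V with U ∈ τ_X, V ∈ τ_Y (deduplicated):
  ∅ × ∅ = {} (∅)
  {0} × {p25} = {(0,p25)}
  {0} × {p27} = {(0,p27)}
  {2} × {p25} = {(2,p25)}
  {2} × {p27} = {(2,p27)}
  {0} × {p25, p27} = {(0,p25), (0,p27)}
  {0, 1} × {p25} = {(0,p25), (1,p25)}
  {0, 2} × {p25} = {(0,p25), (2,p25)}
  {0, 1} × {p27} = {(0,p27), (1,p27)}
  {0, 2} × {p27} = {(0,p27), (2,p27)}
  {2} × {p25, p27} = {(2,p25), (2,p27)}
  {0} × {p25, p26, p27} = {(0,p25), (0,p26), (0,p27)}
  {0, 1, 2} × {p25} = {(0,p25), (1,p25), (2,p25)}
  {0, 1, 2} × {p27} = {(0,p27), (1,p27), (2,p27)}
  {2} × {p25, p26, p27} = {(2,p25), (2,p26), (2,p27)}
  {0, 1} × {p25, p27} = {(0,p25), (0,p27), (1,p25), (1,p27)}
  {0, 2} × {p25, p27} = {(0,p25), (0,p27), (2,p25), (2,p27)}
  {0, 1} × {p25, p26, p27} = {(0,p25), (0,p26), (0,p27), (1,p25), (1,p26), (1,p27)}
  {0, 2} × {p25, p26, p27} = {(0,p25), (0,p26), (0,p27), (2,p25), (2,p26), (2,p27)}
  {0, 1, 2} × {p25, p27} = {(0,p25), (0,p27), (1,p25), (1,p27), (2,p25), (2,p27)}
  {0, 1, 2} × {p25, p26, p27} = {(0,p25), (0,p26), (0,p27), (1,p25), (1,p26), (1,p27), (2,p25), (2,p26), (2,p27)}
These 21 distinct sets form the basis B.
Close under arbitrary unions to get τ_{X×Y}; counting gives |τ_{X×Y}| = 70.


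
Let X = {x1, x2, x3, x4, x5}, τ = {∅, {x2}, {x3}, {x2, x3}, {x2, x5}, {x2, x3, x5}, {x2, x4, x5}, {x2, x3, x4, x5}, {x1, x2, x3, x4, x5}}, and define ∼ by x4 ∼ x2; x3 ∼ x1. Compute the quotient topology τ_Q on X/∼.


X/∼ = {[x1=x3], [x2=x4], [x5]}; |τ_Q| = 3.

Equivalence classes: [x1=x3], [x2=x4], [x5].
Quotient map π: X → X/∼ sends x1 ↦ [x1=x3], x2 ↦ [x2=x4], x3 ↦ [x1=x3], x4 ↦ [x2=x4], x5 ↦ [x5].
For each subset V ⊆ X/∼, compute π^{-1}(V) ⊆ X and check whether π^{-1}(V) ∈ τ. V is open in τ_Q iff π^{-1}(V) ∈ τ.
  V = {}: π^{-1}(V) = ∅ ∈ τ ✓.
  V = {[x1=x3]}: π^{-1}(V) = {x1, x3} ∉ τ ✗.
  V = {[x2=x4]}: π^{-1}(V) = {x2, x4} ∉ τ ✗.
  V = {[x1=x3], [x2=x4]}: π^{-1}(V) = {x1, x2, x3, x4} ∉ τ ✗.
  V = {[x5]}: π^{-1}(V) = {x5} ∉ τ ✗.
  V = {[x1=x3], [x5]}: π^{-1}(V) = {x1, x3, x5} ∉ τ ✗.
  V = {[x2=x4], [x5]}: π^{-1}(V) = {x2, x4, x5} ∈ τ ✓.
  V = {[x1=x3], [x2=x4], [x5]}: π^{-1}(V) = {x1, x2, x3, x4, x5} ∈ τ ✓.
Open sets in the quotient: τ_Q = {{}, {[x2=x4], [x5]}, {[x1=x3], [x2=x4], [x5]}} (3 elements).


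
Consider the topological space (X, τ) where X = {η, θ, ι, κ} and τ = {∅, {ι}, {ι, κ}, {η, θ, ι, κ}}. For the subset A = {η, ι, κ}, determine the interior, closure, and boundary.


int(A) = {ι, κ}, cl(A) = {η, θ, ι, κ}, ∂A = {η, θ}.

Closed sets in (X, τ) are complements of opens:
  closed(X, τ) = {∅, {η, θ}, {η, θ, κ}, {η, θ, ι, κ}}.
int(A) = ⋃ {U ∈ τ : U ⊆ A}. Opens contained in A: ∅, {ι}, {ι, κ}.
Taking the union of these: int(A) = {ι, κ}.
cl(A) = ⋂ {C closed : A ⊆ C}. Closed sets containing A: {η, θ, ι, κ}.
Intersecting these: cl(A) = {η, θ, ι, κ}.
∂A = cl(A) ∖ int(A) = {η, θ, ι, κ} ∖ {ι, κ} = {η, θ}.


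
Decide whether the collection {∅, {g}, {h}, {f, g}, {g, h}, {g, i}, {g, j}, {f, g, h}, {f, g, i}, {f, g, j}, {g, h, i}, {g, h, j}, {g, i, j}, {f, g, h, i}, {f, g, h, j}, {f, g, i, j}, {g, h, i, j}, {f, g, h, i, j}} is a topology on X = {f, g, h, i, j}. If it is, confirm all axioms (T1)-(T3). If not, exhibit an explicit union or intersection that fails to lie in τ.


τ IS a topology on X.

Axiom (T1): ∅ ∈ τ? Yes; X ∈ τ? Yes.
Axiom (T2/T3): check pairwise unions and intersections of members of τ.
All pairwise intersections and unions checked — each lies in τ. Therefore τ satisfies (T1), (T2), (T3): it IS a topology on X.


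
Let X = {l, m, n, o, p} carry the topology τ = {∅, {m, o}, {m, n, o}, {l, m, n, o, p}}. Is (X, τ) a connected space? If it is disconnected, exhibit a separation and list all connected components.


(X, τ) is connected.

Find clopen sets (U ∈ τ with X ∖ U ∈ τ):
  U = ∅, X ∖ U = {l, m, n, o, p} — both open, so U is clopen.
  U = {l, m, n, o, p}, X ∖ U = ∅ — both open, so U is clopen.
Only trivial clopens (∅ and X) exist, so (X, τ) is connected.
Compute connected components by grouping points that agree on all clopens:
  component: {l, m, n, o, p}


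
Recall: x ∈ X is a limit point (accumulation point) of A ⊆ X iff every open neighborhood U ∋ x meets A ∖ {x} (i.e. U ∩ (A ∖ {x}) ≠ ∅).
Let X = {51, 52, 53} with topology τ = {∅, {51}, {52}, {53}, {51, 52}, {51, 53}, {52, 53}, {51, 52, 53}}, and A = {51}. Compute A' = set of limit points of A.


A' = ∅

For each x ∈ X, list the open sets U ∈ τ with x ∈ U, then check whether U ∩ (A ∖ {x}) ≠ ∅ for every such U.
  x = 51: open {51} ∋ x has {51} ∩ (A ∖ {51}) = ∅, so x is NOT a limit point.
  x = 52: open {52} ∋ x has {52} ∩ (A ∖ {52}) = ∅, so x is NOT a limit point.
  x = 53: open {53} ∋ x has {53} ∩ (A ∖ {53}) = ∅, so x is NOT a limit point.
Collecting: A' = ∅.


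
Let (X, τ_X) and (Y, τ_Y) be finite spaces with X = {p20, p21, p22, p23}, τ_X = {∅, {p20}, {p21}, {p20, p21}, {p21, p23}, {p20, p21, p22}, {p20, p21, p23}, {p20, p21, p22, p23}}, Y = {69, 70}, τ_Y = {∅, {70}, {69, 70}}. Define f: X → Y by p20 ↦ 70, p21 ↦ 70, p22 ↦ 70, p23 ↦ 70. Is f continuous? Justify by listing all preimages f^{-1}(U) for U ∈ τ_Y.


f IS continuous.

Compute f^{-1}(U) for each U ∈ τ_Y:
  U = ∅: f^{-1}(U) = ∅ ∈ τ_X ✓.
  U = {70}: f^{-1}(U) = {p20, p21, p22, p23} ∈ τ_X ✓.
  U = {69, 70}: f^{-1}(U) = {p20, p21, p22, p23} ∈ τ_X ✓.
Every preimage lies in τ_X, so f IS continuous.


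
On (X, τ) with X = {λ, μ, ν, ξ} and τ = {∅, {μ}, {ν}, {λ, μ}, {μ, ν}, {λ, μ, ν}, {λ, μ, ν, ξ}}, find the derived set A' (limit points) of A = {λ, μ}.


A' = {λ, ξ}

For each x ∈ X, list the open sets U ∈ τ with x ∈ U, then check whether U ∩ (A ∖ {x}) ≠ ∅ for every such U.
  x = λ: opens ∋ x are {λ, μ}, {λ, μ, ν}, {λ, μ, ν, ξ}; each meets A ∖ {λ}, so x IS a limit point.
  x = μ: open {μ} ∋ x has {μ} ∩ (A ∖ {μ}) = ∅, so x is NOT a limit point.
  x = ν: open {ν} ∋ x has {ν} ∩ (A ∖ {ν}) = ∅, so x is NOT a limit point.
  x = ξ: opens ∋ x are {λ, μ, ν, ξ}; each meets A ∖ {ξ}, so x IS a limit point.
Collecting: A' = {λ, ξ}.


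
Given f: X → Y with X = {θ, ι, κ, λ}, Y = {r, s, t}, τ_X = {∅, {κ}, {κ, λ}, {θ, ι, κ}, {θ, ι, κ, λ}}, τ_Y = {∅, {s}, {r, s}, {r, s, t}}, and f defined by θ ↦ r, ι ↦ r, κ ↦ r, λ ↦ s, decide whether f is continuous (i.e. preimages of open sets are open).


f is NOT continuous.

Compute f^{-1}(U) for each U ∈ τ_Y:
  U = ∅: f^{-1}(U) = ∅ ∈ τ_X ✓.
  U = {s}: f^{-1}(U) = {λ} ∉ τ_X ✗.
  U = {r, s}: f^{-1}(U) = {θ, ι, κ, λ} ∈ τ_X ✓.
  U = {r, s, t}: f^{-1}(U) = {θ, ι, κ, λ} ∈ τ_X ✓.
Found U = {s} with f^{-1}(U) = {λ} not in τ_X. Therefore f is NOT continuous.


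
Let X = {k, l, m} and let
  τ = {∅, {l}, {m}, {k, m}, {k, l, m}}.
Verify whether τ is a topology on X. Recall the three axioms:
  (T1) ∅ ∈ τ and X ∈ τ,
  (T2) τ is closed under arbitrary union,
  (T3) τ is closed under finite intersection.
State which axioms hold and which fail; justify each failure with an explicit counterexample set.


τ is NOT a topology on X.

Axiom (T1): ∅ ∈ τ? Yes; X ∈ τ? Yes.
Axiom (T2/T3): check pairwise unions and intersections of members of τ.
Counterexample for (T2): {l} ∪ {m} = {l, m} ∉ τ. Therefore τ is NOT a topology.


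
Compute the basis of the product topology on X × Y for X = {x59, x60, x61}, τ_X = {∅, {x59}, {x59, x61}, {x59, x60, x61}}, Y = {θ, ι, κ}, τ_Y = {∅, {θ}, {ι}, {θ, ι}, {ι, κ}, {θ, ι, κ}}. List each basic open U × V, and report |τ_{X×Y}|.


Basis B = {∅ × ∅, {x59} × {θ}, {x59} × {ι}, {x59} × {θ, ι}, {x59, x61} × {θ}, {x59} × {ι, κ}, {x59, x61} × {ι}, {x59} × {θ, ι, κ}, {x59, x60, x61} × {θ}, {x59, x60, x61} × {ι}, {x59, x61} × {θ, ι}, {x59, x61} × {ι, κ}, {x59, x61} × {θ, ι, κ}, {x59, x60, x61} × {θ, ι}, {x59, x60, x61} × {ι, κ}, {x59, x60, x61} × {θ, ι, κ}}; |τ_{X×Y}| = 40.

Enumerate products U × V with U ∈ τ_X, V ∈ τ_Y (deduplicated):
  ∅ × ∅ = {} (∅)
  {x59} × {θ} = {(x59,θ)}
  {x59} × {ι} = {(x59,ι)}
  {x59} × {θ, ι} = {(x59,θ), (x59,ι)}
  {x59, x61} × {θ} = {(x59,θ), (x61,θ)}
  {x59} × {ι, κ} = {(x59,ι), (x59,κ)}
  {x59, x61} × {ι} = {(x59,ι), (x61,ι)}
  {x59} × {θ, ι, κ} = {(x59,θ), (x59,ι), (x59,κ)}
  {x59, x60, x61} × {θ} = {(x59,θ), (x60,θ), (x61,θ)}
  {x59, x60, x61} × {ι} = {(x59,ι), (x60,ι), (x61,ι)}
  {x59, x61} × {θ, ι} = {(x59,θ), (x59,ι), (x61,θ), (x61,ι)}
  {x59, x61} × {ι, κ} = {(x59,ι), (x59,κ), (x61,ι), (x61,κ)}
  {x59, x61} × {θ, ι, κ} = {(x59,θ), (x59,ι), (x59,κ), (x61,θ), (x61,ι), (x61,κ)}
  {x59, x60, x61} × {θ, ι} = {(x59,θ), (x59,ι), (x60,θ), (x60,ι), (x61,θ), (x61,ι)}
  {x59, x60, x61} × {ι, κ} = {(x59,ι), (x59,κ), (x60,ι), (x60,κ), (x61,ι), (x61,κ)}
  {x59, x60, x61} × {θ, ι, κ} = {(x59,θ), (x59,ι), (x59,κ), (x60,θ), (x60,ι), (x60,κ), (x61,θ), (x61,ι), (x61,κ)}
These 16 distinct sets form the basis B.
Close under arbitrary unions to get τ_{X×Y}; counting gives |τ_{X×Y}| = 40.


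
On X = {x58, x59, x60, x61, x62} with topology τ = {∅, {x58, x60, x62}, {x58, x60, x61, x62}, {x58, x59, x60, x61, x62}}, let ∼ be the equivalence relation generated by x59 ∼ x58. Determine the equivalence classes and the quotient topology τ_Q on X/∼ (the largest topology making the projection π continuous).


X/∼ = {[x58=x59], [x60], [x61], [x62]}; |τ_Q| = 2.

Equivalence classes: [x58=x59], [x60], [x61], [x62].
Quotient map π: X → X/∼ sends x58 ↦ [x58=x59], x59 ↦ [x58=x59], x60 ↦ [x60], x61 ↦ [x61], x62 ↦ [x62].
For each subset V ⊆ X/∼, compute π^{-1}(V) ⊆ X and check whether π^{-1}(V) ∈ τ. V is open in τ_Q iff π^{-1}(V) ∈ τ.
  V = {}: π^{-1}(V) = ∅ ∈ τ ✓.
  V = {[x58=x59]}: π^{-1}(V) = {x58, x59} ∉ τ ✗.
  V = {[x60]}: π^{-1}(V) = {x60} ∉ τ ✗.
  V = {[x58=x59], [x60]}: π^{-1}(V) = {x58, x59, x60} ∉ τ ✗.
  V = {[x61]}: π^{-1}(V) = {x61} ∉ τ ✗.
  V = {[x58=x59], [x61]}: π^{-1}(V) = {x58, x59, x61} ∉ τ ✗.
  V = {[x60], [x61]}: π^{-1}(V) = {x60, x61} ∉ τ ✗.
  V = {[x58=x59], [x60], [x61]}: π^{-1}(V) = {x58, x59, x60, x61} ∉ τ ✗.
  V = {[x62]}: π^{-1}(V) = {x62} ∉ τ ✗.
  V = {[x58=x59], [x62]}: π^{-1}(V) = {x58, x59, x62} ∉ τ ✗.
  V = {[x60], [x62]}: π^{-1}(V) = {x60, x62} ∉ τ ✗.
  V = {[x58=x59], [x60], [x62]}: π^{-1}(V) = {x58, x59, x60, x62} ∉ τ ✗.
  V = {[x61], [x62]}: π^{-1}(V) = {x61, x62} ∉ τ ✗.
  V = {[x58=x59], [x61], [x62]}: π^{-1}(V) = {x58, x59, x61, x62} ∉ τ ✗.
  V = {[x60], [x61], [x62]}: π^{-1}(V) = {x60, x61, x62} ∉ τ ✗.
  V = {[x58=x59], [x60], [x61], [x62]}: π^{-1}(V) = {x58, x59, x60, x61, x62} ∈ τ ✓.
Open sets in the quotient: τ_Q = {{}, {[x58=x59], [x60], [x61], [x62]}} (2 elements).


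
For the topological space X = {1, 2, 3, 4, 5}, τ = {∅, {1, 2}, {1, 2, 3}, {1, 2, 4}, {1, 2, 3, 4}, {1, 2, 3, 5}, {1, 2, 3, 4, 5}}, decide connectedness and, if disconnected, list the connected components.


(X, τ) is connected.

Find clopen sets (U ∈ τ with X ∖ U ∈ τ):
  U = ∅, X ∖ U = {1, 2, 3, 4, 5} — both open, so U is clopen.
  U = {1, 2, 3, 4, 5}, X ∖ U = ∅ — both open, so U is clopen.
Only trivial clopens (∅ and X) exist, so (X, τ) is connected.
Compute connected components by grouping points that agree on all clopens:
  component: {1, 2, 3, 4, 5}


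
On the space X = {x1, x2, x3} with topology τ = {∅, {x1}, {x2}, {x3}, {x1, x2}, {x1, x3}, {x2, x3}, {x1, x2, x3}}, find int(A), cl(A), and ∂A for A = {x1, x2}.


int(A) = {x1, x2}, cl(A) = {x1, x2}, ∂A = ∅.

Closed sets in (X, τ) are complements of opens:
  closed(X, τ) = {∅, {x1}, {x2}, {x3}, {x1, x2}, {x1, x3}, {x2, x3}, {x1, x2, x3}}.
int(A) = ⋃ {U ∈ τ : U ⊆ A}. Opens contained in A: ∅, {x1}, {x2}, {x1, x2}.
Taking the union of these: int(A) = {x1, x2}.
cl(A) = ⋂ {C closed : A ⊆ C}. Closed sets containing A: {x1, x2}, {x1, x2, x3}.
Intersecting these: cl(A) = {x1, x2}.
∂A = cl(A) ∖ int(A) = {x1, x2} ∖ {x1, x2} = ∅.


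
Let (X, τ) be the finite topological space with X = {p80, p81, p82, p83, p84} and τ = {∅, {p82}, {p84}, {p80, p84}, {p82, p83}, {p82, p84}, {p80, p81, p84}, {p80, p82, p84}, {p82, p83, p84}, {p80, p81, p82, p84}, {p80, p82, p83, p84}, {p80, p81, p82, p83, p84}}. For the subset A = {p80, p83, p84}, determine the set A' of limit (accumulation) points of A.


A' = {p80, p81}

For each x ∈ X, list the open sets U ∈ τ with x ∈ U, then check whether U ∩ (A ∖ {x}) ≠ ∅ for every such U.
  x = p80: opens ∋ x are {p80, p84}, {p80, p81, p84}, {p80, p82, p84}, {p80, p81, p82, p84}, {p80, p82, p83, p84}, {p80, p81, p82, p83, p84}; each meets A ∖ {p80}, so x IS a limit point.
  x = p81: opens ∋ x are {p80, p81, p84}, {p80, p81, p82, p84}, {p80, p81, p82, p83, p84}; each meets A ∖ {p81}, so x IS a limit point.
  x = p82: open {p82} ∋ x has {p82} ∩ (A ∖ {p82}) = ∅, so x is NOT a limit point.
  x = p83: open {p82, p83} ∋ x has {p82, p83} ∩ (A ∖ {p83}) = ∅, so x is NOT a limit point.
  x = p84: open {p84} ∋ x has {p84} ∩ (A ∖ {p84}) = ∅, so x is NOT a limit point.
Collecting: A' = {p80, p81}.


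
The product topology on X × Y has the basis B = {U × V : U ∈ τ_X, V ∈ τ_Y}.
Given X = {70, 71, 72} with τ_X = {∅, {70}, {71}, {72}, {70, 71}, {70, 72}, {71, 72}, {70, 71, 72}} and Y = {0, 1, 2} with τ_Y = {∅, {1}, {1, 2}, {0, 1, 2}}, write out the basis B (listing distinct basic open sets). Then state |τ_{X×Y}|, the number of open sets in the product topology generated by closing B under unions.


Basis B = {∅ × ∅, {70} × {1}, {71} × {1}, {72} × {1}, {70} × {1, 2}, {70, 71} × {1}, {70, 72} × {1}, {71} × {1, 2}, {71, 72} × {1}, {72} × {1, 2}, {70} × {0, 1, 2}, {70, 71, 72} × {1}, {71} × {0, 1, 2}, {72} × {0, 1, 2}, {70, 71} × {1, 2}, {70, 72} × {1, 2}, {71, 72} × {1, 2}, {70, 71} × {0, 1, 2}, {70, 72} × {0, 1, 2}, {70, 71, 72} × {1, 2}, {71, 72} × {0, 1, 2}, {70, 71, 72} × {0, 1, 2}}; |τ_{X×Y}| = 64.

Enumerate products U × V with U ∈ τ_X, V ∈ τ_Y (deduplicated):
  ∅ × ∅ = {} (∅)
  {70} × {1} = {(70,1)}
  {71} × {1} = {(71,1)}
  {72} × {1} = {(72,1)}
  {70} × {1, 2} = {(70,1), (70,2)}
  {70, 71} × {1} = {(70,1), (71,1)}
  {70, 72} × {1} = {(70,1), (72,1)}
  {71} × {1, 2} = {(71,1), (71,2)}
  {71, 72} × {1} = {(71,1), (72,1)}
  {72} × {1, 2} = {(72,1), (72,2)}
  {70} × {0, 1, 2} = {(70,0), (70,1), (70,2)}
  {70, 71, 72} × {1} = {(70,1), (71,1), (72,1)}
  {71} × {0, 1, 2} = {(71,0), (71,1), (71,2)}
  {72} × {0, 1, 2} = {(72,0), (72,1), (72,2)}
  {70, 71} × {1, 2} = {(70,1), (70,2), (71,1), (71,2)}
  {70, 72} × {1, 2} = {(70,1), (70,2), (72,1), (72,2)}
  {71, 72} × {1, 2} = {(71,1), (71,2), (72,1), (72,2)}
  {70, 71} × {0, 1, 2} = {(70,0), (70,1), (70,2), (71,0), (71,1), (71,2)}
  {70, 72} × {0, 1, 2} = {(70,0), (70,1), (70,2), (72,0), (72,1), (72,2)}
  {70, 71, 72} × {1, 2} = {(70,1), (70,2), (71,1), (71,2), (72,1), (72,2)}
  {71, 72} × {0, 1, 2} = {(71,0), (71,1), (71,2), (72,0), (72,1), (72,2)}
  {70, 71, 72} × {0, 1, 2} = {(70,0), (70,1), (70,2), (71,0), (71,1), (71,2), (72,0), (72,1), (72,2)}
These 22 distinct sets form the basis B.
Close under arbitrary unions to get τ_{X×Y}; counting gives |τ_{X×Y}| = 64.
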